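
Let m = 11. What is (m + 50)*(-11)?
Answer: -671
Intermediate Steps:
(m + 50)*(-11) = (11 + 50)*(-11) = 61*(-11) = -671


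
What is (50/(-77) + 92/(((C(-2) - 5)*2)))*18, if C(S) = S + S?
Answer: -7984/77 ≈ -103.69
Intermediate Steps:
C(S) = 2*S
(50/(-77) + 92/(((C(-2) - 5)*2)))*18 = (50/(-77) + 92/(((2*(-2) - 5)*2)))*18 = (50*(-1/77) + 92/(((-4 - 5)*2)))*18 = (-50/77 + 92/((-9*2)))*18 = (-50/77 + 92/(-18))*18 = (-50/77 + 92*(-1/18))*18 = (-50/77 - 46/9)*18 = -3992/693*18 = -7984/77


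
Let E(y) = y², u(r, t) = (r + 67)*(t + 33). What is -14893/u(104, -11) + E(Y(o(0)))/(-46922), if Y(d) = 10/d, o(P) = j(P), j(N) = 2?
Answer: -174725849/44130141 ≈ -3.9593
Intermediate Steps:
o(P) = 2
u(r, t) = (33 + t)*(67 + r) (u(r, t) = (67 + r)*(33 + t) = (33 + t)*(67 + r))
-14893/u(104, -11) + E(Y(o(0)))/(-46922) = -14893/(2211 + 33*104 + 67*(-11) + 104*(-11)) + (10/2)²/(-46922) = -14893/(2211 + 3432 - 737 - 1144) + (10*(½))²*(-1/46922) = -14893/3762 + 5²*(-1/46922) = -14893*1/3762 + 25*(-1/46922) = -14893/3762 - 25/46922 = -174725849/44130141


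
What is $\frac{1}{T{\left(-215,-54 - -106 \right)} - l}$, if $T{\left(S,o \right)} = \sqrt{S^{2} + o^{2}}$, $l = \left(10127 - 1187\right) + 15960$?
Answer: $- \frac{24900}{619961071} - \frac{\sqrt{48929}}{619961071} \approx -4.0521 \cdot 10^{-5}$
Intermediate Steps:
$l = 24900$ ($l = 8940 + 15960 = 24900$)
$\frac{1}{T{\left(-215,-54 - -106 \right)} - l} = \frac{1}{\sqrt{\left(-215\right)^{2} + \left(-54 - -106\right)^{2}} - 24900} = \frac{1}{\sqrt{46225 + \left(-54 + 106\right)^{2}} - 24900} = \frac{1}{\sqrt{46225 + 52^{2}} - 24900} = \frac{1}{\sqrt{46225 + 2704} - 24900} = \frac{1}{\sqrt{48929} - 24900} = \frac{1}{-24900 + \sqrt{48929}}$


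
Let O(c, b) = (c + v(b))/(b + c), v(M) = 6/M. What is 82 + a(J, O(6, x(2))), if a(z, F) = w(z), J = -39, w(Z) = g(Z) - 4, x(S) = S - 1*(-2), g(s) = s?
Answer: 39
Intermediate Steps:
x(S) = 2 + S (x(S) = S + 2 = 2 + S)
w(Z) = -4 + Z (w(Z) = Z - 4 = -4 + Z)
O(c, b) = (c + 6/b)/(b + c)
a(z, F) = -4 + z
82 + a(J, O(6, x(2))) = 82 + (-4 - 39) = 82 - 43 = 39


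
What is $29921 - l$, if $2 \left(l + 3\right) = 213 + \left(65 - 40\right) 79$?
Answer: $28830$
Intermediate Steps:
$l = 1091$ ($l = -3 + \frac{213 + \left(65 - 40\right) 79}{2} = -3 + \frac{213 + 25 \cdot 79}{2} = -3 + \frac{213 + 1975}{2} = -3 + \frac{1}{2} \cdot 2188 = -3 + 1094 = 1091$)
$29921 - l = 29921 - 1091 = 28830$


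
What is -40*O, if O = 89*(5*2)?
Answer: -35600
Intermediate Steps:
O = 890 (O = 89*10 = 890)
-40*O = -40*890 = -35600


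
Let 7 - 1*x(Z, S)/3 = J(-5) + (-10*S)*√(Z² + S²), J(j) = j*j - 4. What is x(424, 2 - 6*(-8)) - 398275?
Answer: -398317 + 3000*√45569 ≈ 2.4209e+5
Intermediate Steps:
J(j) = -4 + j² (J(j) = j² - 4 = -4 + j²)
x(Z, S) = -42 + 30*S*√(S² + Z²) (x(Z, S) = 21 - 3*((-4 + (-5)²) + (-10*S)*√(Z² + S²)) = 21 - 3*((-4 + 25) + (-10*S)*√(S² + Z²)) = 21 - 3*(21 - 10*S*√(S² + Z²)) = 21 + (-63 + 30*S*√(S² + Z²)) = -42 + 30*S*√(S² + Z²))
x(424, 2 - 6*(-8)) - 398275 = (-42 + 30*(2 - 6*(-8))*√((2 - 6*(-8))² + 424²)) - 398275 = (-42 + 30*(2 + 48)*√((2 + 48)² + 179776)) - 398275 = (-42 + 30*50*√(50² + 179776)) - 398275 = (-42 + 30*50*√(2500 + 179776)) - 398275 = (-42 + 30*50*√182276) - 398275 = (-42 + 30*50*(2*√45569)) - 398275 = (-42 + 3000*√45569) - 398275 = -398317 + 3000*√45569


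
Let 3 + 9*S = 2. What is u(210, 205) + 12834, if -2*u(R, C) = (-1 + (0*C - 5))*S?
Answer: 38501/3 ≈ 12834.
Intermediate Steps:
S = -1/9 (S = -1/3 + (1/9)*2 = -1/3 + 2/9 = -1/9 ≈ -0.11111)
u(R, C) = -1/3 (u(R, C) = -(-1 + (0*C - 5))*(-1)/(2*9) = -(-1 + (0 - 5))*(-1)/(2*9) = -(-1 - 5)*(-1)/(2*9) = -(-3)*(-1)/9 = -1/2*2/3 = -1/3)
u(210, 205) + 12834 = -1/3 + 12834 = 38501/3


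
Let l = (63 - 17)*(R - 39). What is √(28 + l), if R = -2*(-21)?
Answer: √166 ≈ 12.884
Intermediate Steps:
R = 42
l = 138 (l = (63 - 17)*(42 - 39) = 46*3 = 138)
√(28 + l) = √(28 + 138) = √166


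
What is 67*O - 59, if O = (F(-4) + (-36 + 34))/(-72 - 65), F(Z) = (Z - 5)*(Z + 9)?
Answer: -4934/137 ≈ -36.015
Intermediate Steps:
F(Z) = (-5 + Z)*(9 + Z)
O = 47/137 (O = ((-45 + (-4)² + 4*(-4)) + (-36 + 34))/(-72 - 65) = ((-45 + 16 - 16) - 2)/(-137) = (-45 - 2)*(-1/137) = -47*(-1/137) = 47/137 ≈ 0.34307)
67*O - 59 = 67*(47/137) - 59 = 3149/137 - 59 = -4934/137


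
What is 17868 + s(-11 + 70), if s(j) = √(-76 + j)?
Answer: 17868 + I*√17 ≈ 17868.0 + 4.1231*I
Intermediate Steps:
17868 + s(-11 + 70) = 17868 + √(-76 + (-11 + 70)) = 17868 + √(-76 + 59) = 17868 + √(-17) = 17868 + I*√17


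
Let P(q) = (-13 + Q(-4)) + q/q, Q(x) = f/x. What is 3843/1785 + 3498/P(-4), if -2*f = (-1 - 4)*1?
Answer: -2360157/8585 ≈ -274.92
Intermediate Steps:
f = 5/2 (f = -(-1 - 4)/2 = -(-5)/2 = -½*(-5) = 5/2 ≈ 2.5000)
Q(x) = 5/(2*x)
P(q) = -101/8 (P(q) = (-13 + (5/2)/(-4)) + q/q = (-13 + (5/2)*(-¼)) + 1 = (-13 - 5/8) + 1 = -109/8 + 1 = -101/8)
3843/1785 + 3498/P(-4) = 3843/1785 + 3498/(-101/8) = 3843*(1/1785) + 3498*(-8/101) = 183/85 - 27984/101 = -2360157/8585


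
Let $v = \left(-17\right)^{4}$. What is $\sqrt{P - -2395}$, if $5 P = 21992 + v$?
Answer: $\frac{4 \sqrt{36715}}{5} \approx 153.29$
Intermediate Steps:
$v = 83521$
$P = \frac{105513}{5}$ ($P = \frac{21992 + 83521}{5} = \frac{1}{5} \cdot 105513 = \frac{105513}{5} \approx 21103.0$)
$\sqrt{P - -2395} = \sqrt{\frac{105513}{5} - -2395} = \sqrt{\frac{105513}{5} + 2395} = \sqrt{\frac{117488}{5}} = \frac{4 \sqrt{36715}}{5}$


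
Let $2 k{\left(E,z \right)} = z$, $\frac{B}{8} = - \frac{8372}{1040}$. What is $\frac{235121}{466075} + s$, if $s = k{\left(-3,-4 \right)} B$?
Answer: $\frac{60265581}{466075} \approx 129.3$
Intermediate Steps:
$B = - \frac{322}{5}$ ($B = 8 \left(- \frac{8372}{1040}\right) = 8 \left(\left(-8372\right) \frac{1}{1040}\right) = 8 \left(- \frac{161}{20}\right) = - \frac{322}{5} \approx -64.4$)
$k{\left(E,z \right)} = \frac{z}{2}$
$s = \frac{644}{5}$ ($s = \frac{1}{2} \left(-4\right) \left(- \frac{322}{5}\right) = \left(-2\right) \left(- \frac{322}{5}\right) = \frac{644}{5} \approx 128.8$)
$\frac{235121}{466075} + s = \frac{235121}{466075} + \frac{644}{5} = \frac{60265581}{466075}$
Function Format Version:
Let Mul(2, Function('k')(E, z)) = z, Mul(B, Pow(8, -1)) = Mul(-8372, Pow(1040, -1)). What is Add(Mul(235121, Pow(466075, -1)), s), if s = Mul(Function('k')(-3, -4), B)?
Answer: Rational(60265581, 466075) ≈ 129.30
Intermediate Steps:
B = Rational(-322, 5) (B = Mul(8, Mul(-8372, Pow(1040, -1))) = Mul(8, Mul(-8372, Rational(1, 1040))) = Mul(8, Rational(-161, 20)) = Rational(-322, 5) ≈ -64.400)
Function('k')(E, z) = Mul(Rational(1, 2), z)
s = Rational(644, 5) (s = Mul(Mul(Rational(1, 2), -4), Rational(-322, 5)) = Mul(-2, Rational(-322, 5)) = Rational(644, 5) ≈ 128.80)
Add(Mul(235121, Pow(466075, -1)), s) = Add(Mul(235121, Pow(466075, -1)), Rational(644, 5)) = Add(Mul(235121, Rational(1, 466075)), Rational(644, 5)) = Add(Rational(235121, 466075), Rational(644, 5)) = Rational(60265581, 466075)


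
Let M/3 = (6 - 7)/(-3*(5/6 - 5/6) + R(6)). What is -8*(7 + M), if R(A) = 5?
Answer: -256/5 ≈ -51.200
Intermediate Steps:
M = -⅗ (M = 3*((6 - 7)/(-3*(5/6 - 5/6) + 5)) = 3*(-1/(-3*(5*(⅙) - 5*⅙) + 5)) = 3*(-1/(-3*(⅚ - ⅚) + 5)) = 3*(-1/(-3*0 + 5)) = 3*(-1/(0 + 5)) = 3*(-1/5) = 3*(-1*⅕) = 3*(-⅕) = -⅗ ≈ -0.60000)
-8*(7 + M) = -8*(7 - ⅗) = -8*32/5 = -256/5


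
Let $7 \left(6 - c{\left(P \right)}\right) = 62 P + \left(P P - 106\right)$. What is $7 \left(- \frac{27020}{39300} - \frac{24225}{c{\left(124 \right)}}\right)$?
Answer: $\frac{124458089}{2648820} \approx 46.986$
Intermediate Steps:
$c{\left(P \right)} = \frac{148}{7} - \frac{62 P}{7} - \frac{P^{2}}{7}$ ($c{\left(P \right)} = 6 - \frac{62 P + \left(P P - 106\right)}{7} = 6 - \frac{62 P + \left(P^{2} - 106\right)}{7} = 6 - \frac{62 P + \left(-106 + P^{2}\right)}{7} = 6 - \frac{-106 + P^{2} + 62 P}{7} = 6 - \left(- \frac{106}{7} + \frac{P^{2}}{7} + \frac{62 P}{7}\right) = \frac{148}{7} - \frac{62 P}{7} - \frac{P^{2}}{7}$)
$7 \left(- \frac{27020}{39300} - \frac{24225}{c{\left(124 \right)}}\right) = 7 \left(- \frac{27020}{39300} - \frac{24225}{\frac{148}{7} - \frac{7688}{7} - \frac{124^{2}}{7}}\right) = 7 \left(\left(-27020\right) \frac{1}{39300} - \frac{24225}{\frac{148}{7} - \frac{7688}{7} - \frac{15376}{7}}\right) = 7 \left(- \frac{1351}{1965} - \frac{24225}{\frac{148}{7} - \frac{7688}{7} - \frac{15376}{7}}\right) = 7 \left(- \frac{1351}{1965} - \frac{24225}{- \frac{22916}{7}}\right) = 7 \left(- \frac{1351}{1965} - - \frac{9975}{1348}\right) = 7 \left(- \frac{1351}{1965} + \frac{9975}{1348}\right) = 7 \cdot \frac{17779727}{2648820} = \frac{124458089}{2648820}$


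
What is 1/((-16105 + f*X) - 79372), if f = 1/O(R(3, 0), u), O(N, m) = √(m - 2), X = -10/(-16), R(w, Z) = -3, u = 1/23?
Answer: -54994752/5250733936819 + 24*I*√115/5250733936819 ≈ -1.0474e-5 + 4.9016e-11*I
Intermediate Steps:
u = 1/23 ≈ 0.043478
X = 5/8 (X = -10*(-1/16) = 5/8 ≈ 0.62500)
O(N, m) = √(-2 + m)
f = -I*√115/15 (f = 1/(√(-2 + 1/23)) = 1/(√(-45/23)) = 1/(3*I*√115/23) = -I*√115/15 ≈ -0.71492*I)
1/((-16105 + f*X) - 79372) = 1/((-16105 - I*√115/15*(5/8)) - 79372) = 1/((-16105 - I*√115/24) - 79372) = 1/(-95477 - I*√115/24)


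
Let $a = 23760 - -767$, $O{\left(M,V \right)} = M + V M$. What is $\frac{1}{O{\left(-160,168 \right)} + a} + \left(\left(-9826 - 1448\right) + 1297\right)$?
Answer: $- \frac{25072202}{2513} \approx -9977.0$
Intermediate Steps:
$O{\left(M,V \right)} = M + M V$
$a = 24527$ ($a = 23760 + 767 = 24527$)
$\frac{1}{O{\left(-160,168 \right)} + a} + \left(\left(-9826 - 1448\right) + 1297\right) = \frac{1}{- 160 \left(1 + 168\right) + 24527} + \left(\left(-9826 - 1448\right) + 1297\right) = \frac{1}{\left(-160\right) 169 + 24527} + \left(-11274 + 1297\right) = \frac{1}{-27040 + 24527} - 9977 = \frac{1}{-2513} - 9977 = - \frac{1}{2513} - 9977 = - \frac{25072202}{2513}$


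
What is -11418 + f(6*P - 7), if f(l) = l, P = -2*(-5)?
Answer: -11365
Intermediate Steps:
P = 10
-11418 + f(6*P - 7) = -11418 + (6*10 - 7) = -11418 + (60 - 7) = -11418 + 53 = -11365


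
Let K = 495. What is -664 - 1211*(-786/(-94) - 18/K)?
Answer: -27778371/2585 ≈ -10746.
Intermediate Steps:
-664 - 1211*(-786/(-94) - 18/K) = -664 - 1211*(-786/(-94) - 18/495) = -664 - 1211*(-786*(-1/94) - 18*1/495) = -664 - 1211*(393/47 - 2/55) = -664 - 1211*21521/2585 = -664 - 26061931/2585 = -27778371/2585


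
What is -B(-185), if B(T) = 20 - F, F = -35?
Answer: -55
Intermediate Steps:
B(T) = 55 (B(T) = 20 - 1*(-35) = 20 + 35 = 55)
-B(-185) = -1*55 = -55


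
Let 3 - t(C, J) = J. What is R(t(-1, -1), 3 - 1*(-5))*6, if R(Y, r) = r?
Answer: 48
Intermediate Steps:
t(C, J) = 3 - J
R(t(-1, -1), 3 - 1*(-5))*6 = (3 - 1*(-5))*6 = (3 + 5)*6 = 8*6 = 48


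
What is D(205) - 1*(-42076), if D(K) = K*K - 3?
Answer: 84098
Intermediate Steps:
D(K) = -3 + K**2 (D(K) = K**2 - 3 = -3 + K**2)
D(205) - 1*(-42076) = (-3 + 205**2) - 1*(-42076) = (-3 + 42025) + 42076 = 42022 + 42076 = 84098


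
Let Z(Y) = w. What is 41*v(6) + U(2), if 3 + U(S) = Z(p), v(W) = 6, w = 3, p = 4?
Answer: 246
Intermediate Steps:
Z(Y) = 3
U(S) = 0 (U(S) = -3 + 3 = 0)
41*v(6) + U(2) = 41*6 + 0 = 246 + 0 = 246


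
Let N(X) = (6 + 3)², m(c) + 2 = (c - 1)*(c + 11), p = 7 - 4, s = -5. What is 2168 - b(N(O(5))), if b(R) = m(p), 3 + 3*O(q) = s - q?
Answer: 2142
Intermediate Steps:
p = 3
m(c) = -2 + (-1 + c)*(11 + c) (m(c) = -2 + (c - 1)*(c + 11) = -2 + (-1 + c)*(11 + c))
O(q) = -8/3 - q/3 (O(q) = -1 + (-5 - q)/3 = -1 + (-5/3 - q/3) = -8/3 - q/3)
N(X) = 81 (N(X) = 9² = 81)
b(R) = 26 (b(R) = -13 + 3² + 10*3 = -13 + 9 + 30 = 26)
2168 - b(N(O(5))) = 2168 - 1*26 = 2168 - 26 = 2142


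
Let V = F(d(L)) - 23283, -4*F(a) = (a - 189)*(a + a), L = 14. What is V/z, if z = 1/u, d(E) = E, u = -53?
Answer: 1169074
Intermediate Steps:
F(a) = -a*(-189 + a)/2 (F(a) = -(a - 189)*(a + a)/4 = -(-189 + a)*2*a/4 = -a*(-189 + a)/2)
z = -1/53 (z = 1/(-53) = -1/53 ≈ -0.018868)
V = -22058 (V = (½)*14*(189 - 1*14) - 23283 = (½)*14*(189 - 14) - 23283 = (½)*14*175 - 23283 = 1225 - 23283 = -22058)
V/z = -22058/(-1/53) = -22058*(-53) = 1169074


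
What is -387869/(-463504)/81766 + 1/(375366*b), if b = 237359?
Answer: 17278903817225225/1688328218799296944608 ≈ 1.0234e-5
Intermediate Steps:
-387869/(-463504)/81766 + 1/(375366*b) = -387869/(-463504)/81766 + 1/(375366*237359) = -387869*(-1/463504)*(1/81766) + (1/375366)*(1/237359) = (387869/463504)*(1/81766) + 1/89096498394 = 387869/37898868064 + 1/89096498394 = 17278903817225225/1688328218799296944608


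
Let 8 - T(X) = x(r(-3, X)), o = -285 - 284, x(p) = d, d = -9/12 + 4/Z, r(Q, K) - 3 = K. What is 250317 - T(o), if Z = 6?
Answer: 3003707/12 ≈ 2.5031e+5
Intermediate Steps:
r(Q, K) = 3 + K
d = -1/12 (d = -9/12 + 4/6 = -9*1/12 + 4*(⅙) = -¾ + ⅔ = -1/12 ≈ -0.083333)
x(p) = -1/12
o = -569
T(X) = 97/12 (T(X) = 8 - 1*(-1/12) = 8 + 1/12 = 97/12)
250317 - T(o) = 250317 - 1*97/12 = 250317 - 97/12 = 3003707/12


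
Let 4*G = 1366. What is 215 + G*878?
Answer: 300052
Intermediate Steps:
G = 683/2 (G = (1/4)*1366 = 683/2 ≈ 341.50)
215 + G*878 = 215 + (683/2)*878 = 215 + 299837 = 300052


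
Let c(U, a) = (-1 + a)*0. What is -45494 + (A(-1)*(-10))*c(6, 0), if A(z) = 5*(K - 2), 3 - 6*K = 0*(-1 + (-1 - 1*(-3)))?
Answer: -45494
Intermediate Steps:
K = 1/2 (K = 1/2 - 0*(-1 + (-1 - 1*(-3))) = 1/2 - 0*(-1 + (-1 + 3)) = 1/2 - 0*(-1 + 2) = 1/2 - 0 = 1/2 - 1/6*0 = 1/2 + 0 = 1/2 ≈ 0.50000)
c(U, a) = 0
A(z) = -15/2 (A(z) = 5*(1/2 - 2) = 5*(-3/2) = -15/2)
-45494 + (A(-1)*(-10))*c(6, 0) = -45494 - 15/2*(-10)*0 = -45494 + 75*0 = -45494 + 0 = -45494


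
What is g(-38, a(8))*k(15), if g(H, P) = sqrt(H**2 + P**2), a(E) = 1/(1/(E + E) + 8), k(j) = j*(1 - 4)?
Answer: -30*sqrt(6007465)/43 ≈ -1710.0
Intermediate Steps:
k(j) = -3*j (k(j) = j*(-3) = -3*j)
a(E) = 1/(8 + 1/(2*E)) (a(E) = 1/(1/(2*E) + 8) = 1/(8 + 1/(2*E)))
g(-38, a(8))*k(15) = sqrt((-38)**2 + (2*8/(1 + 16*8))**2)*(-3*15) = sqrt(1444 + (2*8/(1 + 128))**2)*(-45) = sqrt(1444 + (2*8/129)**2)*(-45) = sqrt(1444 + (2*8*(1/129))**2)*(-45) = sqrt(1444 + (16/129)**2)*(-45) = sqrt(1444 + 256/16641)*(-45) = sqrt(24029860/16641)*(-45) = (2*sqrt(6007465)/129)*(-45) = -30*sqrt(6007465)/43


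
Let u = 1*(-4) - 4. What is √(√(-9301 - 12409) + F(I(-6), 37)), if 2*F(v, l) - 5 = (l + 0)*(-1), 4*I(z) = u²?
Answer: √(-16 + I*√21710) ≈ 8.1305 + 9.0612*I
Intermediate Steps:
u = -8 (u = -4 - 4 = -8)
I(z) = 16 (I(z) = (¼)*(-8)² = (¼)*64 = 16)
F(v, l) = 5/2 - l/2 (F(v, l) = 5/2 + ((l + 0)*(-1))/2 = 5/2 + (l*(-1))/2 = 5/2 + (-l)/2 = 5/2 - l/2)
√(√(-9301 - 12409) + F(I(-6), 37)) = √(√(-9301 - 12409) + (5/2 - ½*37)) = √(√(-21710) + (5/2 - 37/2)) = √(I*√21710 - 16) = √(-16 + I*√21710)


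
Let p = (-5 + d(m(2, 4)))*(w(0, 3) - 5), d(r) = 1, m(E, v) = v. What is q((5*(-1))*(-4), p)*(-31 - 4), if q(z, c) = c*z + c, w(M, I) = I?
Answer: -5880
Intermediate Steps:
p = 8 (p = (-5 + 1)*(3 - 5) = -4*(-2) = 8)
q(z, c) = c + c*z
q((5*(-1))*(-4), p)*(-31 - 4) = (8*(1 + (5*(-1))*(-4)))*(-31 - 4) = (8*(1 - 5*(-4)))*(-35) = (8*(1 + 20))*(-35) = (8*21)*(-35) = 168*(-35) = -5880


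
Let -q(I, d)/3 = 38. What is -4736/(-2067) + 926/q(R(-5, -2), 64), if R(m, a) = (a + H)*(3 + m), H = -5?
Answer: -76341/13091 ≈ -5.8316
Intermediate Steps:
R(m, a) = (-5 + a)*(3 + m) (R(m, a) = (a - 5)*(3 + m) = (-5 + a)*(3 + m))
q(I, d) = -114 (q(I, d) = -3*38 = -114)
-4736/(-2067) + 926/q(R(-5, -2), 64) = -4736/(-2067) + 926/(-114) = -4736*(-1/2067) + 926*(-1/114) = 4736/2067 - 463/57 = -76341/13091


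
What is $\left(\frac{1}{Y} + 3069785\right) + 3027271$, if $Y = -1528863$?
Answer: $\frac{9321563327327}{1528863} \approx 6.0971 \cdot 10^{6}$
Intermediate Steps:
$\left(\frac{1}{Y} + 3069785\right) + 3027271 = \left(\frac{1}{-1528863} + 3069785\right) + 3027271 = \left(- \frac{1}{1528863} + 3069785\right) + 3027271 = \frac{4693280704454}{1528863} + 3027271 = \frac{9321563327327}{1528863}$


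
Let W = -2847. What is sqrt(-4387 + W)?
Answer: I*sqrt(7234) ≈ 85.053*I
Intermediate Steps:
sqrt(-4387 + W) = sqrt(-4387 - 2847) = sqrt(-7234) = I*sqrt(7234)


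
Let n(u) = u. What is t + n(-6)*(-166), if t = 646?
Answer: 1642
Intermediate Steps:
t + n(-6)*(-166) = 646 - 6*(-166) = 646 + 996 = 1642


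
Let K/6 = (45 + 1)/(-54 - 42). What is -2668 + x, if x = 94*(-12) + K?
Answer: -30391/8 ≈ -3798.9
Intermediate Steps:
K = -23/8 (K = 6*((45 + 1)/(-54 - 42)) = 6*(46/(-96)) = 6*(46*(-1/96)) = 6*(-23/48) = -23/8 ≈ -2.8750)
x = -9047/8 (x = 94*(-12) - 23/8 = -1128 - 23/8 = -9047/8 ≈ -1130.9)
-2668 + x = -2668 - 9047/8 = -30391/8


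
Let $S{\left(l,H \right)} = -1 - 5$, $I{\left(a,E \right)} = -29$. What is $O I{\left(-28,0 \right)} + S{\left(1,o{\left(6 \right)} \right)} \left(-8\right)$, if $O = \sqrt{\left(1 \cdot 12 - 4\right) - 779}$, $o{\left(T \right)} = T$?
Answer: $48 - 29 i \sqrt{771} \approx 48.0 - 805.24 i$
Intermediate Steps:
$S{\left(l,H \right)} = -6$
$O = i \sqrt{771}$ ($O = \sqrt{\left(12 - 4\right) - 779} = \sqrt{8 - 779} = \sqrt{-771} = i \sqrt{771} \approx 27.767 i$)
$O I{\left(-28,0 \right)} + S{\left(1,o{\left(6 \right)} \right)} \left(-8\right) = i \sqrt{771} \left(-29\right) - -48 = - 29 i \sqrt{771} + 48 = 48 - 29 i \sqrt{771}$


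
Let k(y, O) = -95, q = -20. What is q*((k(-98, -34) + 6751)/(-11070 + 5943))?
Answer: 133120/5127 ≈ 25.965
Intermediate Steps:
q*((k(-98, -34) + 6751)/(-11070 + 5943)) = -20*(-95 + 6751)/(-11070 + 5943) = -133120/(-5127) = -133120*(-1)/5127 = -20*(-6656/5127) = 133120/5127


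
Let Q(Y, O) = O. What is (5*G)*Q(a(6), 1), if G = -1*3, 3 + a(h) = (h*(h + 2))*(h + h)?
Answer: -15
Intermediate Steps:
a(h) = -3 + 2*h²*(2 + h) (a(h) = -3 + (h*(h + 2))*(h + h) = -3 + (h*(2 + h))*(2*h) = -3 + 2*h²*(2 + h))
G = -3
(5*G)*Q(a(6), 1) = (5*(-3))*1 = -15*1 = -15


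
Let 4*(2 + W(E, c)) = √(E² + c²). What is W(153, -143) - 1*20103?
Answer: -20105 + √43858/4 ≈ -20053.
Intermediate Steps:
W(E, c) = -2 + √(E² + c²)/4
W(153, -143) - 1*20103 = (-2 + √(153² + (-143)²)/4) - 1*20103 = (-2 + √(23409 + 20449)/4) - 20103 = (-2 + √43858/4) - 20103 = -20105 + √43858/4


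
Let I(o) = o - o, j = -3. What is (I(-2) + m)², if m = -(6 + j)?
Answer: 9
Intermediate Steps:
I(o) = 0
m = -3 (m = -(6 - 3) = -1*3 = -3)
(I(-2) + m)² = (0 - 3)² = (-3)² = 9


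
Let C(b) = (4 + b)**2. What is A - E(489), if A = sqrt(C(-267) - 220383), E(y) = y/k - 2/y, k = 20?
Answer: -239081/9780 + 7*I*sqrt(3086) ≈ -24.446 + 388.86*I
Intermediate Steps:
E(y) = -2/y + y/20 (E(y) = y/20 - 2/y = -2/y + y/20)
A = 7*I*sqrt(3086) (A = sqrt((4 - 267)**2 - 220383) = sqrt((-263)**2 - 220383) = sqrt(69169 - 220383) = sqrt(-151214) = 7*I*sqrt(3086) ≈ 388.86*I)
A - E(489) = 7*I*sqrt(3086) - (-2/489 + (1/20)*489) = 7*I*sqrt(3086) - (-2*1/489 + 489/20) = 7*I*sqrt(3086) - (-2/489 + 489/20) = 7*I*sqrt(3086) - 1*239081/9780 = 7*I*sqrt(3086) - 239081/9780 = -239081/9780 + 7*I*sqrt(3086)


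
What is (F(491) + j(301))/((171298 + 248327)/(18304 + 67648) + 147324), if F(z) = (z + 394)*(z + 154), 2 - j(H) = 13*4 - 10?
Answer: 49060112320/12663212073 ≈ 3.8742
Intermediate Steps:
j(H) = -40 (j(H) = 2 - (13*4 - 10) = 2 - (52 - 10) = 2 - 1*42 = 2 - 42 = -40)
F(z) = (154 + z)*(394 + z) (F(z) = (394 + z)*(154 + z) = (154 + z)*(394 + z))
(F(491) + j(301))/((171298 + 248327)/(18304 + 67648) + 147324) = ((60676 + 491**2 + 548*491) - 40)/((171298 + 248327)/(18304 + 67648) + 147324) = ((60676 + 241081 + 269068) - 40)/(419625/85952 + 147324) = (570825 - 40)/(419625*(1/85952) + 147324) = 570785/(419625/85952 + 147324) = 570785/(12663212073/85952) = 570785*(85952/12663212073) = 49060112320/12663212073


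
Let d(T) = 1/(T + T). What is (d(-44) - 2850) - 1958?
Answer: -423105/88 ≈ -4808.0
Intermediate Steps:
d(T) = 1/(2*T)
(d(-44) - 2850) - 1958 = ((½)/(-44) - 2850) - 1958 = ((½)*(-1/44) - 2850) - 1958 = (-1/88 - 2850) - 1958 = -250801/88 - 1958 = -423105/88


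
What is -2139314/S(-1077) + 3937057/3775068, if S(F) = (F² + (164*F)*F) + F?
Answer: 15529714398823/15052077594378 ≈ 1.0317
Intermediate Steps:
S(F) = F + 165*F² (S(F) = (F² + 164*F²) + F = 165*F² + F = F + 165*F²)
-2139314/S(-1077) + 3937057/3775068 = -2139314*(-1/(1077*(1 + 165*(-1077)))) + 3937057/3775068 = -2139314*(-1/(1077*(1 - 177705))) + 3937057*(1/3775068) = -2139314/((-1077*(-177704))) + 3937057/3775068 = -2139314/191387208 + 3937057/3775068 = -2139314*1/191387208 + 3937057/3775068 = -1069657/95693604 + 3937057/3775068 = 15529714398823/15052077594378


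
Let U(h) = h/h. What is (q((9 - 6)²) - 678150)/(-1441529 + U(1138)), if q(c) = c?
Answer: 678141/1441528 ≈ 0.47043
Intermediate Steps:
U(h) = 1
(q((9 - 6)²) - 678150)/(-1441529 + U(1138)) = ((9 - 6)² - 678150)/(-1441529 + 1) = (3² - 678150)/(-1441528) = (9 - 678150)*(-1/1441528) = -678141*(-1/1441528) = 678141/1441528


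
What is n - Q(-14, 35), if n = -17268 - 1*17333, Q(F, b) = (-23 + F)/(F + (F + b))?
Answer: -242170/7 ≈ -34596.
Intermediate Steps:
Q(F, b) = (-23 + F)/(b + 2*F)
n = -34601 (n = -17268 - 17333 = -34601)
n - Q(-14, 35) = -34601 - (-23 - 14)/(35 + 2*(-14)) = -34601 - (-37)/(35 - 28) = -34601 - (-37)/7 = -34601 - 1*(-37/7) = -34601 + 37/7 = -242170/7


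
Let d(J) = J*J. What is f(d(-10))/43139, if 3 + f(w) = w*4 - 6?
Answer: 391/43139 ≈ 0.0090637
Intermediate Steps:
d(J) = J**2
f(w) = -9 + 4*w (f(w) = -3 + (w*4 - 6) = -3 + (4*w - 6) = -3 + (-6 + 4*w) = -9 + 4*w)
f(d(-10))/43139 = (-9 + 4*(-10)**2)/43139 = (-9 + 4*100)*(1/43139) = (-9 + 400)*(1/43139) = 391*(1/43139) = 391/43139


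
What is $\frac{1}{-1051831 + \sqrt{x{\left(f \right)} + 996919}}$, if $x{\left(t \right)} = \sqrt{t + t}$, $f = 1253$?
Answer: $- \frac{1}{1051831 - \sqrt{996919 + \sqrt{2506}}} \approx -9.5163 \cdot 10^{-7}$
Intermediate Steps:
$x{\left(t \right)} = \sqrt{2} \sqrt{t}$ ($x{\left(t \right)} = \sqrt{2 t} = \sqrt{2} \sqrt{t}$)
$\frac{1}{-1051831 + \sqrt{x{\left(f \right)} + 996919}} = \frac{1}{-1051831 + \sqrt{\sqrt{2} \sqrt{1253} + 996919}} = \frac{1}{-1051831 + \sqrt{\sqrt{2506} + 996919}} = \frac{1}{-1051831 + \sqrt{996919 + \sqrt{2506}}}$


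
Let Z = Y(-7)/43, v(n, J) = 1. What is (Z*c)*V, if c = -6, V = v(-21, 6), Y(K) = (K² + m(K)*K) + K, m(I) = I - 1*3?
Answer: -672/43 ≈ -15.628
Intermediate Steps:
m(I) = -3 + I (m(I) = I - 3 = -3 + I)
Y(K) = K + K² + K*(-3 + K) (Y(K) = (K² + (-3 + K)*K) + K = (K² + K*(-3 + K)) + K = K + K² + K*(-3 + K))
V = 1
Z = 112/43 (Z = (2*(-7)*(-1 - 7))/43 = (2*(-7)*(-8))*(1/43) = 112*(1/43) = 112/43 ≈ 2.6047)
(Z*c)*V = ((112/43)*(-6))*1 = -672/43*1 = -672/43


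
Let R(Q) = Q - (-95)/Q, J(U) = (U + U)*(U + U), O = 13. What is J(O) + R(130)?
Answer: 20975/26 ≈ 806.73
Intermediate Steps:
J(U) = 4*U² (J(U) = (2*U)*(2*U) = 4*U²)
R(Q) = Q + 95/Q
J(O) + R(130) = 4*13² + (130 + 95/130) = 4*169 + (130 + 95*(1/130)) = 676 + (130 + 19/26) = 676 + 3399/26 = 20975/26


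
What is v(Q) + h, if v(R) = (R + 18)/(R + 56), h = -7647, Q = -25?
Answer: -237064/31 ≈ -7647.2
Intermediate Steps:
v(R) = (18 + R)/(56 + R)
v(Q) + h = (18 - 25)/(56 - 25) - 7647 = -7/31 - 7647 = -237064/31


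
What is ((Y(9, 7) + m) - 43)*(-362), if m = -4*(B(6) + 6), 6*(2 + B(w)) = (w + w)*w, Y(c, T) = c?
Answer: 35476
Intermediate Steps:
B(w) = -2 + w²/3 (B(w) = -2 + ((w + w)*w)/6 = -2 + ((2*w)*w)/6 = -2 + (2*w²)/6 = -2 + w²/3)
m = -64 (m = -4*((-2 + (⅓)*6²) + 6) = -4*((-2 + (⅓)*36) + 6) = -4*((-2 + 12) + 6) = -4*(10 + 6) = -4*16 = -64)
((Y(9, 7) + m) - 43)*(-362) = ((9 - 64) - 43)*(-362) = (-55 - 43)*(-362) = -98*(-362) = 35476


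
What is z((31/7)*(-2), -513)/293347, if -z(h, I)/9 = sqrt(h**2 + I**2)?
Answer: -45*sqrt(515965)/2053429 ≈ -0.015741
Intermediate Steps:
z(h, I) = -9*sqrt(I**2 + h**2) (z(h, I) = -9*sqrt(h**2 + I**2) = -9*sqrt(I**2 + h**2))
z((31/7)*(-2), -513)/293347 = -9*sqrt((-513)**2 + ((31/7)*(-2))**2)/293347 = -9*sqrt(263169 + ((31*(1/7))*(-2))**2)*(1/293347) = -9*sqrt(263169 + ((31/7)*(-2))**2)*(1/293347) = -9*sqrt(263169 + (-62/7)**2)*(1/293347) = -9*sqrt(263169 + 3844/49)*(1/293347) = -45*sqrt(515965)/7*(1/293347) = -45*sqrt(515965)/2053429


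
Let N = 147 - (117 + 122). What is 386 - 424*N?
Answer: 39394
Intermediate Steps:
N = -92 (N = 147 - 1*239 = 147 - 239 = -92)
386 - 424*N = 386 - 424*(-92) = 386 + 39008 = 39394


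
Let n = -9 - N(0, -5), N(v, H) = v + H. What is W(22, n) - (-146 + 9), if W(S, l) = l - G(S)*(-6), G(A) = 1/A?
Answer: 1466/11 ≈ 133.27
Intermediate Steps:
N(v, H) = H + v
n = -4 (n = -9 - (-5 + 0) = -9 - 1*(-5) = -9 + 5 = -4)
W(S, l) = l + 6/S (W(S, l) = l - (-6)/S = l + 6/S)
W(22, n) - (-146 + 9) = (-4 + 6/22) - (-146 + 9) = (-4 + 6*(1/22)) - 1*(-137) = (-4 + 3/11) + 137 = -41/11 + 137 = 1466/11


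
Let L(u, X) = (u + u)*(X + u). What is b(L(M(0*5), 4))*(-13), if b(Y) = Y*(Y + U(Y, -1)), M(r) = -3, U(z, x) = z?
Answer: -936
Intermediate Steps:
L(u, X) = 2*u*(X + u) (L(u, X) = (2*u)*(X + u) = 2*u*(X + u))
b(Y) = 2*Y² (b(Y) = Y*(Y + Y) = Y*(2*Y) = 2*Y²)
b(L(M(0*5), 4))*(-13) = (2*(2*(-3)*(4 - 3))²)*(-13) = (2*(2*(-3)*1)²)*(-13) = (2*(-6)²)*(-13) = (2*36)*(-13) = 72*(-13) = -936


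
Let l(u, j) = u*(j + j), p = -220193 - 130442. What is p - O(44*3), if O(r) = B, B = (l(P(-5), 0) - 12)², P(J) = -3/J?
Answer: -350779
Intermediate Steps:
p = -350635
l(u, j) = 2*j*u (l(u, j) = u*(2*j) = 2*j*u)
B = 144 (B = (2*0*(-3/(-5)) - 12)² = (2*0*(-3*(-⅕)) - 12)² = (2*0*(⅗) - 12)² = (0 - 12)² = (-12)² = 144)
O(r) = 144
p - O(44*3) = -350635 - 1*144 = -350635 - 144 = -350779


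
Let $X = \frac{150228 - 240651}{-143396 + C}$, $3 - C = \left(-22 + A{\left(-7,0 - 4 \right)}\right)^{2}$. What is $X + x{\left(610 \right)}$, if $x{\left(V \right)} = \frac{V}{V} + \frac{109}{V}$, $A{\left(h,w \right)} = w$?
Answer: $\frac{52914547}{29294030} \approx 1.8063$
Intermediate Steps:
$x{\left(V \right)} = 1 + \frac{109}{V}$
$C = -673$ ($C = 3 - \left(-22 + \left(0 - 4\right)\right)^{2} = 3 - \left(-22 - 4\right)^{2} = 3 - \left(-26\right)^{2} = 3 - 676 = -673$)
$X = \frac{30141}{48023}$ ($X = \frac{150228 - 240651}{-143396 - 673} = - \frac{90423}{-144069} = \left(-90423\right) \left(- \frac{1}{144069}\right) = \frac{30141}{48023} \approx 0.62764$)
$X + x{\left(610 \right)} = \frac{30141}{48023} + \frac{109 + 610}{610} = \frac{30141}{48023} + \frac{1}{610} \cdot 719 = \frac{30141}{48023} + \frac{719}{610} = \frac{52914547}{29294030}$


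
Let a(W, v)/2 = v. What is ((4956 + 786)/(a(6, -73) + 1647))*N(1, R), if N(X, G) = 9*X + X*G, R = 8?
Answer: 97614/1501 ≈ 65.033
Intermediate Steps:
N(X, G) = 9*X + G*X
a(W, v) = 2*v
((4956 + 786)/(a(6, -73) + 1647))*N(1, R) = ((4956 + 786)/(2*(-73) + 1647))*(1*(9 + 8)) = (5742/(-146 + 1647))*(1*17) = (5742/1501)*17 = 97614/1501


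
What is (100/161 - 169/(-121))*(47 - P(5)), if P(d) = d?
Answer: 235854/2783 ≈ 84.748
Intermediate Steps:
(100/161 - 169/(-121))*(47 - P(5)) = (100/161 - 169/(-121))*(47 - 1*5) = (100*(1/161) - 169*(-1/121))*(47 - 5) = (100/161 + 169/121)*42 = (39309/19481)*42 = 235854/2783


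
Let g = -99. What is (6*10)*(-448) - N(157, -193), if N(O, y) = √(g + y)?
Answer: -26880 - 2*I*√73 ≈ -26880.0 - 17.088*I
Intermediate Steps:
N(O, y) = √(-99 + y)
(6*10)*(-448) - N(157, -193) = (6*10)*(-448) - √(-99 - 193) = 60*(-448) - √(-292) = -26880 - 2*I*√73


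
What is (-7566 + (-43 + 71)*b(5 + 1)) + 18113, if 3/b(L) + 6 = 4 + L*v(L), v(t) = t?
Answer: 179341/17 ≈ 10549.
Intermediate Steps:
b(L) = 3/(-2 + L²) (b(L) = 3/(-6 + (4 + L*L)) = 3/(-6 + (4 + L²)) = 3/(-2 + L²))
(-7566 + (-43 + 71)*b(5 + 1)) + 18113 = (-7566 + (-43 + 71)*(3/(-2 + (5 + 1)²))) + 18113 = (-7566 + 28*(3/(-2 + 6²))) + 18113 = (-7566 + 28*(3/(-2 + 36))) + 18113 = (-7566 + 28*(3/34)) + 18113 = (-7566 + 42/17) + 18113 = -128580/17 + 18113 = 179341/17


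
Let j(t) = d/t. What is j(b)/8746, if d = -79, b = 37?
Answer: -79/323602 ≈ -0.00024413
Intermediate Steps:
j(t) = -79/t
j(b)/8746 = -79/37/8746 = -79*1/37*(1/8746) = -79/37*1/8746 = -79/323602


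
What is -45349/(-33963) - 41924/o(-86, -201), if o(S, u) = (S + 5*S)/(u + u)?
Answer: -47697521195/1460409 ≈ -32660.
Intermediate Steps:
o(S, u) = 3*S/u (o(S, u) = (6*S)/((2*u)) = (6*S)*(1/(2*u)) = 3*S/u)
-45349/(-33963) - 41924/o(-86, -201) = -45349/(-33963) - 41924/(3*(-86)/(-201)) = -45349*(-1/33963) - 41924/(3*(-86)*(-1/201)) = 45349/33963 - 41924/86/67 = 45349/33963 - 41924*67/86 = 45349/33963 - 1404454/43 = -47697521195/1460409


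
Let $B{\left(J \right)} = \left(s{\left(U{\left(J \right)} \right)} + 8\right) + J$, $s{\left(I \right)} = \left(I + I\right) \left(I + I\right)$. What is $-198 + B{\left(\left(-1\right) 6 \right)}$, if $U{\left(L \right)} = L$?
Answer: $-52$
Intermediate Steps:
$s{\left(I \right)} = 4 I^{2}$ ($s{\left(I \right)} = 2 I 2 I = 4 I^{2}$)
$B{\left(J \right)} = 8 + J + 4 J^{2}$ ($B{\left(J \right)} = \left(4 J^{2} + 8\right) + J = \left(8 + 4 J^{2}\right) + J = 8 + J + 4 J^{2}$)
$-198 + B{\left(\left(-1\right) 6 \right)} = -198 + \left(8 - 6 + 4 \left(\left(-1\right) 6\right)^{2}\right) = -198 + \left(8 - 6 + 4 \left(-6\right)^{2}\right) = -198 + \left(8 - 6 + 4 \cdot 36\right) = -198 + \left(8 - 6 + 144\right) = -198 + 146 = -52$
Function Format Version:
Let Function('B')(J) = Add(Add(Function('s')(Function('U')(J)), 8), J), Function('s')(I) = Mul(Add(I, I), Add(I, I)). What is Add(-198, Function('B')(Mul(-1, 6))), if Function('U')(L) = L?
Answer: -52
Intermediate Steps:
Function('s')(I) = Mul(4, Pow(I, 2)) (Function('s')(I) = Mul(Mul(2, I), Mul(2, I)) = Mul(4, Pow(I, 2)))
Function('B')(J) = Add(8, J, Mul(4, Pow(J, 2))) (Function('B')(J) = Add(Add(Mul(4, Pow(J, 2)), 8), J) = Add(Add(8, Mul(4, Pow(J, 2))), J) = Add(8, J, Mul(4, Pow(J, 2))))
Add(-198, Function('B')(Mul(-1, 6))) = Add(-198, Add(8, Mul(-1, 6), Mul(4, Pow(Mul(-1, 6), 2)))) = Add(-198, Add(8, -6, Mul(4, Pow(-6, 2)))) = Add(-198, Add(8, -6, Mul(4, 36))) = Add(-198, Add(8, -6, 144)) = Add(-198, 146) = -52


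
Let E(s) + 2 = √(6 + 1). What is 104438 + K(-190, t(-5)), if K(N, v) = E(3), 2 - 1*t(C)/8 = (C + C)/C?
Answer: 104436 + √7 ≈ 1.0444e+5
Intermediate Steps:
t(C) = 0 (t(C) = 16 - 8*(C + C)/C = 16 - 8*2*C/C = 16 - 8*2 = 16 - 16 = 0)
E(s) = -2 + √7 (E(s) = -2 + √(6 + 1) = -2 + √7)
K(N, v) = -2 + √7
104438 + K(-190, t(-5)) = 104438 + (-2 + √7) = 104436 + √7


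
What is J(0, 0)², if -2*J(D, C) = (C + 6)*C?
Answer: 0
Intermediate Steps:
J(D, C) = -C*(6 + C)/2 (J(D, C) = -(C + 6)*C/2 = -(6 + C)*C/2 = -C*(6 + C)/2)
J(0, 0)² = (-½*0*(6 + 0))² = (-½*0*6)² = 0² = 0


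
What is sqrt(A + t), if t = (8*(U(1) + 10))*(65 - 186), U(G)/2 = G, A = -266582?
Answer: I*sqrt(278198) ≈ 527.44*I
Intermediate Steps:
U(G) = 2*G
t = -11616 (t = (8*(2*1 + 10))*(65 - 186) = (8*(2 + 10))*(-121) = (8*12)*(-121) = 96*(-121) = -11616)
sqrt(A + t) = sqrt(-266582 - 11616) = sqrt(-278198) = I*sqrt(278198)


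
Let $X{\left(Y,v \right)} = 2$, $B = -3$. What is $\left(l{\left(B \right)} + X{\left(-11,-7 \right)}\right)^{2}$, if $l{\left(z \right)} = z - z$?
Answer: $4$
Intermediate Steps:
$l{\left(z \right)} = 0$
$\left(l{\left(B \right)} + X{\left(-11,-7 \right)}\right)^{2} = \left(0 + 2\right)^{2} = 2^{2} = 4$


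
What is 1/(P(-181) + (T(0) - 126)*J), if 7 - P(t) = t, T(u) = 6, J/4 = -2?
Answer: 1/1148 ≈ 0.00087108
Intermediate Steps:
J = -8 (J = 4*(-2) = -8)
P(t) = 7 - t
1/(P(-181) + (T(0) - 126)*J) = 1/((7 - 1*(-181)) + (6 - 126)*(-8)) = 1/((7 + 181) - 120*(-8)) = 1/(188 + 960) = 1/1148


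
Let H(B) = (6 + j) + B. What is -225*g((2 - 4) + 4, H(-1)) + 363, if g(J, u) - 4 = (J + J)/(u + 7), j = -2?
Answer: -627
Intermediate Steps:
H(B) = 4 + B (H(B) = (6 - 2) + B = 4 + B)
g(J, u) = 4 + 2*J/(7 + u) (g(J, u) = 4 + (J + J)/(u + 7) = 4 + (2*J)/(7 + u) = 4 + 2*J/(7 + u))
-225*g((2 - 4) + 4, H(-1)) + 363 = -450*(14 + ((2 - 4) + 4) + 2*(4 - 1))/(7 + (4 - 1)) + 363 = -450*(14 + (-2 + 4) + 2*3)/(7 + 3) + 363 = -450*(14 + 2 + 6)/10 + 363 = -450*22/10 + 363 = -225*22/5 + 363 = -990 + 363 = -627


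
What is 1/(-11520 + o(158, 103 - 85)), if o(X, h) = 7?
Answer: -1/11513 ≈ -8.6858e-5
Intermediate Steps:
1/(-11520 + o(158, 103 - 85)) = 1/(-11520 + 7) = 1/(-11513) = -1/11513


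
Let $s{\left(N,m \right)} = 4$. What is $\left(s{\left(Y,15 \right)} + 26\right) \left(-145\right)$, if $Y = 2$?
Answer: $-4350$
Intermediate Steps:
$\left(s{\left(Y,15 \right)} + 26\right) \left(-145\right) = \left(4 + 26\right) \left(-145\right) = 30 \left(-145\right) = -4350$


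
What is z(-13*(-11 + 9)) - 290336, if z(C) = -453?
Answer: -290789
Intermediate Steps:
z(-13*(-11 + 9)) - 290336 = -453 - 290336 = -290789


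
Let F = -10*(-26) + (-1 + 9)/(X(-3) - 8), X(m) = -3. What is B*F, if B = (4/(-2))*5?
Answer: -28520/11 ≈ -2592.7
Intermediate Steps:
F = 2852/11 (F = -10*(-26) + (-1 + 9)/(-3 - 8) = 260 + 8/(-11) = 260 + 8*(-1/11) = 260 - 8/11 = 2852/11 ≈ 259.27)
B = -10 (B = (4*(-½))*5 = -2*5 = -10)
B*F = -10*2852/11 = -28520/11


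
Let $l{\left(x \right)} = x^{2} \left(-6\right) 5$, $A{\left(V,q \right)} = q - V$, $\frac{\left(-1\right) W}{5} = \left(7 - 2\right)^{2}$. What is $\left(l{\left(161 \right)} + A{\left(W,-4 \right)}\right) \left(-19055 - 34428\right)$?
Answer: $41583513847$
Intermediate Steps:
$W = -125$ ($W = - 5 \left(7 - 2\right)^{2} = - 5 \cdot 5^{2} = \left(-5\right) 25 = -125$)
$l{\left(x \right)} = - 30 x^{2}$ ($l{\left(x \right)} = - 6 x^{2} \cdot 5 = - 30 x^{2}$)
$\left(l{\left(161 \right)} + A{\left(W,-4 \right)}\right) \left(-19055 - 34428\right) = \left(- 30 \cdot 161^{2} - -121\right) \left(-19055 - 34428\right) = \left(\left(-30\right) 25921 + \left(-4 + 125\right)\right) \left(-53483\right) = \left(-777630 + 121\right) \left(-53483\right) = \left(-777509\right) \left(-53483\right) = 41583513847$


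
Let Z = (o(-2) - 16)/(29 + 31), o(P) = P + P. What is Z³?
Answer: -1/27 ≈ -0.037037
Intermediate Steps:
o(P) = 2*P
Z = -⅓ (Z = (2*(-2) - 16)/(29 + 31) = (-4 - 16)/60 = -20*1/60 = -⅓ ≈ -0.33333)
Z³ = (-⅓)³ = -1/27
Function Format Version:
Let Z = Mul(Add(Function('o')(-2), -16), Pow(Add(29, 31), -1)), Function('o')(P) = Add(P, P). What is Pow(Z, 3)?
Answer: Rational(-1, 27) ≈ -0.037037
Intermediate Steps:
Function('o')(P) = Mul(2, P)
Z = Rational(-1, 3) (Z = Mul(Add(Mul(2, -2), -16), Pow(Add(29, 31), -1)) = Mul(Add(-4, -16), Pow(60, -1)) = Mul(-20, Rational(1, 60)) = Rational(-1, 3) ≈ -0.33333)
Pow(Z, 3) = Pow(Rational(-1, 3), 3) = Rational(-1, 27)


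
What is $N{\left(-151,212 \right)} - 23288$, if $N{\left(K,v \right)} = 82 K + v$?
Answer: $-35458$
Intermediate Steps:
$N{\left(K,v \right)} = v + 82 K$
$N{\left(-151,212 \right)} - 23288 = \left(212 + 82 \left(-151\right)\right) - 23288 = \left(212 - 12382\right) - 23288 = -12170 - 23288 = -35458$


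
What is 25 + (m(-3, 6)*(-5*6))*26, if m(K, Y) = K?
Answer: 2365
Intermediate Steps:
25 + (m(-3, 6)*(-5*6))*26 = 25 - (-15)*6*26 = 25 - 3*(-30)*26 = 25 + 90*26 = 25 + 2340 = 2365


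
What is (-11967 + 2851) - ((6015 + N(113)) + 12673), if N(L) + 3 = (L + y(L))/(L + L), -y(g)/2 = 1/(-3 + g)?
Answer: -172786322/6215 ≈ -27802.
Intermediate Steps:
y(g) = -2/(-3 + g)
N(L) = -3 + (L - 2/(-3 + L))/(2*L) (N(L) = -3 + (L - 2/(-3 + L))/(L + L) = -3 + (L - 2/(-3 + L))/((2*L)) = -3 + (L - 2/(-3 + L))*(1/(2*L)) = -3 + (L - 2/(-3 + L))/(2*L))
(-11967 + 2851) - ((6015 + N(113)) + 12673) = (-11967 + 2851) - ((6015 + (1/2)*(-2 - 5*113*(-3 + 113))/(113*(-3 + 113))) + 12673) = -9116 - ((6015 + (1/2)*(1/113)*(-2 - 5*113*110)/110) + 12673) = -9116 - ((6015 + (1/2)*(1/113)*(1/110)*(-2 - 62150)) + 12673) = -9116 - ((6015 + (1/2)*(1/113)*(1/110)*(-62152)) + 12673) = -9116 - ((6015 - 15538/6215) + 12673) = -9116 - (37367687/6215 + 12673) = -9116 - 1*116130382/6215 = -9116 - 116130382/6215 = -172786322/6215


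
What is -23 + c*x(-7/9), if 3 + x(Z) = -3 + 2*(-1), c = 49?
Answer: -415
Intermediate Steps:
x(Z) = -8 (x(Z) = -3 + (-3 + 2*(-1)) = -3 + (-3 - 2) = -3 - 5 = -8)
-23 + c*x(-7/9) = -23 + 49*(-8) = -23 - 392 = -415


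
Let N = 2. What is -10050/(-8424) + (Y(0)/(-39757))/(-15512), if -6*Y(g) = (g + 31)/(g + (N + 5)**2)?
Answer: 25308260587273/21213610668432 ≈ 1.1930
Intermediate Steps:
Y(g) = -(31 + g)/(6*(49 + g)) (Y(g) = -(g + 31)/(6*(g + (2 + 5)**2)) = -(31 + g)/(6*(g + 7**2)) = -(31 + g)/(6*(g + 49)) = -(31 + g)/(6*(49 + g)))
-10050/(-8424) + (Y(0)/(-39757))/(-15512) = -10050/(-8424) + (((-31 - 1*0)/(6*(49 + 0)))/(-39757))/(-15512) = -10050*(-1/8424) + (((1/6)*(-31 + 0)/49)*(-1/39757))*(-1/15512) = 1675/1404 + (((1/6)*(1/49)*(-31))*(-1/39757))*(-1/15512) = 1675/1404 - 31/294*(-1/39757)*(-1/15512) = 1675/1404 + (31/11688558)*(-1/15512) = 1675/1404 - 31/181312911696 = 25308260587273/21213610668432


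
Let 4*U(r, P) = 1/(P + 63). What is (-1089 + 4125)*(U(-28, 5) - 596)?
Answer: -123042249/68 ≈ -1.8094e+6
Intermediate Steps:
U(r, P) = 1/(4*(63 + P)) (U(r, P) = 1/(4*(P + 63)) = 1/(4*(63 + P)))
(-1089 + 4125)*(U(-28, 5) - 596) = (-1089 + 4125)*(1/(4*(63 + 5)) - 596) = 3036*((¼)/68 - 596) = 3036*((¼)*(1/68) - 596) = 3036*(1/272 - 596) = 3036*(-162111/272) = -123042249/68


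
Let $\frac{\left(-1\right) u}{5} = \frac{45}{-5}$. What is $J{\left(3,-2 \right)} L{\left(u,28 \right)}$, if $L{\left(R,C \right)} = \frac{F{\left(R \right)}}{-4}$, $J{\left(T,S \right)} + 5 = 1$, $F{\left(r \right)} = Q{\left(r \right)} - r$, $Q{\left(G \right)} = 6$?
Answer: $-39$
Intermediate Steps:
$u = 45$ ($u = - 5 \frac{45}{-5} = - 5 \cdot 45 \left(- \frac{1}{5}\right) = \left(-5\right) \left(-9\right) = 45$)
$F{\left(r \right)} = 6 - r$
$J{\left(T,S \right)} = -4$ ($J{\left(T,S \right)} = -5 + 1 = -4$)
$L{\left(R,C \right)} = - \frac{3}{2} + \frac{R}{4}$ ($L{\left(R,C \right)} = \frac{6 - R}{-4} = \left(6 - R\right) \left(- \frac{1}{4}\right) = - \frac{3}{2} + \frac{R}{4}$)
$J{\left(3,-2 \right)} L{\left(u,28 \right)} = - 4 \left(- \frac{3}{2} + \frac{1}{4} \cdot 45\right) = - 4 \left(- \frac{3}{2} + \frac{45}{4}\right) = \left(-4\right) \frac{39}{4} = -39$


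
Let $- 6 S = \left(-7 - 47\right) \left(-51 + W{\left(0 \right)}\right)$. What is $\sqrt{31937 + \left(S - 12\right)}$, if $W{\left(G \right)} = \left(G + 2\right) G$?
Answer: $\sqrt{31466} \approx 177.39$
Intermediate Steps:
$W{\left(G \right)} = G \left(2 + G\right)$ ($W{\left(G \right)} = \left(2 + G\right) G = G \left(2 + G\right)$)
$S = -459$ ($S = - \frac{\left(-7 - 47\right) \left(-51 + 0 \left(2 + 0\right)\right)}{6} = - \frac{\left(-54\right) \left(-51 + 0 \cdot 2\right)}{6} = - \frac{\left(-54\right) \left(-51 + 0\right)}{6} = - \frac{\left(-54\right) \left(-51\right)}{6} = \left(- \frac{1}{6}\right) 2754 = -459$)
$\sqrt{31937 + \left(S - 12\right)} = \sqrt{31937 - 471} = \sqrt{31466}$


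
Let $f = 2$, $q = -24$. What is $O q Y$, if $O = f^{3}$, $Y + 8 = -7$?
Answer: $2880$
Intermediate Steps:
$Y = -15$ ($Y = -8 - 7 = -15$)
$O = 8$ ($O = 2^{3} = 8$)
$O q Y = 8 \left(-24\right) \left(-15\right) = \left(-192\right) \left(-15\right) = 2880$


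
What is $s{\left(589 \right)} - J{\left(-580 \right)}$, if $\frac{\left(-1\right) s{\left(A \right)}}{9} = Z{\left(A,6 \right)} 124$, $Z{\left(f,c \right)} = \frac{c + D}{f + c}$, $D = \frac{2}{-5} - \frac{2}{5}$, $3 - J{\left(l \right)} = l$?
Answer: $- \frac{1763441}{2975} \approx -592.75$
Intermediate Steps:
$J{\left(l \right)} = 3 - l$
$D = - \frac{4}{5}$ ($D = 2 \left(- \frac{1}{5}\right) - \frac{2}{5} = - \frac{2}{5} - \frac{2}{5} = - \frac{4}{5} \approx -0.8$)
$Z{\left(f,c \right)} = \frac{- \frac{4}{5} + c}{c + f}$ ($Z{\left(f,c \right)} = \frac{c - \frac{4}{5}}{f + c} = \frac{- \frac{4}{5} + c}{c + f}$)
$s{\left(A \right)} = - \frac{29016}{5 \left(6 + A\right)}$ ($s{\left(A \right)} = - 9 \frac{- \frac{4}{5} + 6}{6 + A} 124 = - 9 \frac{1}{6 + A} \frac{26}{5} \cdot 124 = - 9 \frac{26}{5 \left(6 + A\right)} 124 = - 9 \frac{3224}{5 \left(6 + A\right)} = - \frac{29016}{5 \left(6 + A\right)}$)
$s{\left(589 \right)} - J{\left(-580 \right)} = - \frac{29016}{30 + 5 \cdot 589} - \left(3 - -580\right) = - \frac{29016}{30 + 2945} - \left(3 + 580\right) = - \frac{29016}{2975} - 583 = - \frac{1763441}{2975}$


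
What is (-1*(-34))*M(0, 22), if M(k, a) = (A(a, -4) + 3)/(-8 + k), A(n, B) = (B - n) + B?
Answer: 459/4 ≈ 114.75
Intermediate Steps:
A(n, B) = -n + 2*B
M(k, a) = (-5 - a)/(-8 + k) (M(k, a) = ((-a + 2*(-4)) + 3)/(-8 + k) = ((-a - 8) + 3)/(-8 + k) = ((-8 - a) + 3)/(-8 + k) = (-5 - a)/(-8 + k))
(-1*(-34))*M(0, 22) = (-1*(-34))*((-5 - 1*22)/(-8 + 0)) = 34*((-5 - 22)/(-8)) = 34*(-1/8*(-27)) = 34*(27/8) = 459/4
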